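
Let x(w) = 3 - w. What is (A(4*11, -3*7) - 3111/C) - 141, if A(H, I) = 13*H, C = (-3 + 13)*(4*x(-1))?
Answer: 65849/160 ≈ 411.56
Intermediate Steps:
C = 160 (C = (-3 + 13)*(4*(3 - 1*(-1))) = 10*(4*(3 + 1)) = 10*(4*4) = 10*16 = 160)
(A(4*11, -3*7) - 3111/C) - 141 = (13*(4*11) - 3111/160) - 141 = (13*44 - 3111*1/160) - 141 = (572 - 3111/160) - 141 = 88409/160 - 141 = 65849/160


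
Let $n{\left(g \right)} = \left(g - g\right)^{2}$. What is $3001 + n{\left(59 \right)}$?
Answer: $3001$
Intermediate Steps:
$n{\left(g \right)} = 0$ ($n{\left(g \right)} = 0^{2} = 0$)
$3001 + n{\left(59 \right)} = 3001 + 0 = 3001$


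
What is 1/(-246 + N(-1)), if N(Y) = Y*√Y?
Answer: -246/60517 + I/60517 ≈ -0.004065 + 1.6524e-5*I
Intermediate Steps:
N(Y) = Y^(3/2)
1/(-246 + N(-1)) = 1/(-246 + (-1)^(3/2)) = 1/(-246 - I) = (-246 + I)/60517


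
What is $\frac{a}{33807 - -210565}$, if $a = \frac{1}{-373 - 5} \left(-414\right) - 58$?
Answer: $- \frac{1195}{5131812} \approx -0.00023286$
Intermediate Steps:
$a = - \frac{1195}{21}$ ($a = \frac{1}{-378} \left(-414\right) - 58 = \left(- \frac{1}{378}\right) \left(-414\right) - 58 = \frac{23}{21} - 58 = - \frac{1195}{21} \approx -56.905$)
$\frac{a}{33807 - -210565} = - \frac{1195}{21 \left(33807 - -210565\right)} = - \frac{1195}{21 \left(33807 + 210565\right)} = - \frac{1195}{21 \cdot 244372} = \left(- \frac{1195}{21}\right) \frac{1}{244372} = - \frac{1195}{5131812}$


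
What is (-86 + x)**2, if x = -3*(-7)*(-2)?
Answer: 16384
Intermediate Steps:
x = -42 (x = 21*(-2) = -42)
(-86 + x)**2 = (-86 - 42)**2 = (-128)**2 = 16384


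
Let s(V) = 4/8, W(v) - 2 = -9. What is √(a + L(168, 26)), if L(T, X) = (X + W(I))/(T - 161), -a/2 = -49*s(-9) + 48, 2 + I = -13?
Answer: I*√2170/7 ≈ 6.6548*I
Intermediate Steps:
I = -15 (I = -2 - 13 = -15)
W(v) = -7 (W(v) = 2 - 9 = -7)
s(V) = ½ (s(V) = 4*(⅛) = ½)
a = -47 (a = -2*(-49*½ + 48) = -2*(-49/2 + 48) = -2*47/2 = -47)
L(T, X) = (-7 + X)/(-161 + T) (L(T, X) = (X - 7)/(T - 161) = (-7 + X)/(-161 + T))
√(a + L(168, 26)) = √(-47 + (-7 + 26)/(-161 + 168)) = √(-47 + 19/7) = √(-310/7) = I*√2170/7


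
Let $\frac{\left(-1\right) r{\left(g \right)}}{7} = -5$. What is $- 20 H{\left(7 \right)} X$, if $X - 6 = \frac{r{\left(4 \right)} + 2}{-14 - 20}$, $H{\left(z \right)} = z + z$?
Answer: $- \frac{23380}{17} \approx -1375.3$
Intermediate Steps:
$r{\left(g \right)} = 35$ ($r{\left(g \right)} = \left(-7\right) \left(-5\right) = 35$)
$H{\left(z \right)} = 2 z$
$X = \frac{167}{34}$ ($X = 6 + \frac{35 + 2}{-14 - 20} = 6 + \frac{37}{-14 - 20} = 6 + \frac{37}{-34} = 6 + 37 \left(- \frac{1}{34}\right) = 6 - \frac{37}{34} = \frac{167}{34} \approx 4.9118$)
$- 20 H{\left(7 \right)} X = - 20 \cdot 2 \cdot 7 \cdot \frac{167}{34} = \left(-20\right) 14 \cdot \frac{167}{34} = \left(-280\right) \frac{167}{34} = - \frac{23380}{17}$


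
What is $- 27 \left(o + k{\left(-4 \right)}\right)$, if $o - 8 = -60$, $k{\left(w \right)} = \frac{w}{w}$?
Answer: $1377$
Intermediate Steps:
$k{\left(w \right)} = 1$
$o = -52$ ($o = 8 - 60 = -52$)
$- 27 \left(o + k{\left(-4 \right)}\right) = - 27 \left(-52 + 1\right) = \left(-27\right) \left(-51\right) = 1377$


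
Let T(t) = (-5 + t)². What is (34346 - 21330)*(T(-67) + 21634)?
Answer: 349063088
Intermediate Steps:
(34346 - 21330)*(T(-67) + 21634) = (34346 - 21330)*((-5 - 67)² + 21634) = 13016*((-72)² + 21634) = 13016*(5184 + 21634) = 13016*26818 = 349063088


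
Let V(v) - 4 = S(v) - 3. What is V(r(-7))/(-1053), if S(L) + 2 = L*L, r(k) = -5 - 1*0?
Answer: -8/351 ≈ -0.022792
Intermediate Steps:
r(k) = -5 (r(k) = -5 + 0 = -5)
S(L) = -2 + L² (S(L) = -2 + L*L = -2 + L²)
V(v) = -1 + v² (V(v) = 4 + ((-2 + v²) - 3) = 4 + (-5 + v²) = -1 + v²)
V(r(-7))/(-1053) = (-1 + (-5)²)/(-1053) = (-1 + 25)*(-1/1053) = 24*(-1/1053) = -8/351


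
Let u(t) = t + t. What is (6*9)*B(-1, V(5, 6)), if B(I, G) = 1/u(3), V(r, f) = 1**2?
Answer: 9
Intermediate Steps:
V(r, f) = 1
u(t) = 2*t
B(I, G) = 1/6 (B(I, G) = 1/(2*3) = 1/6)
(6*9)*B(-1, V(5, 6)) = (6*9)*(1/6) = 54*(1/6) = 9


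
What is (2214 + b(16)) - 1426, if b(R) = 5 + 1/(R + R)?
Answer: 25377/32 ≈ 793.03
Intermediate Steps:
b(R) = 5 + 1/(2*R)
(2214 + b(16)) - 1426 = (2214 + (5 + (½)/16)) - 1426 = (2214 + (5 + (½)*(1/16))) - 1426 = (2214 + (5 + 1/32)) - 1426 = (2214 + 161/32) - 1426 = 71009/32 - 1426 = 25377/32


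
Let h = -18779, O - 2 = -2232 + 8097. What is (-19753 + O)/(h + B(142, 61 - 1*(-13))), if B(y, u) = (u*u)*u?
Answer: -13886/386445 ≈ -0.035933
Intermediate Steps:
O = 5867 (O = 2 + (-2232 + 8097) = 2 + 5865 = 5867)
B(y, u) = u³ (B(y, u) = u²*u = u³)
(-19753 + O)/(h + B(142, 61 - 1*(-13))) = (-19753 + 5867)/(-18779 + (61 - 1*(-13))³) = -13886/(-18779 + (61 + 13)³) = -13886/(-18779 + 74³) = -13886/(-18779 + 405224) = -13886/386445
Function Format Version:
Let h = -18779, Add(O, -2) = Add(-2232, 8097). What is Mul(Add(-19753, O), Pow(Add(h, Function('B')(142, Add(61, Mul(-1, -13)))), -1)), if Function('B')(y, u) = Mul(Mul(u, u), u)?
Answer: Rational(-13886, 386445) ≈ -0.035933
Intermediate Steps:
O = 5867 (O = Add(2, Add(-2232, 8097)) = Add(2, 5865) = 5867)
Function('B')(y, u) = Pow(u, 3) (Function('B')(y, u) = Mul(Pow(u, 2), u) = Pow(u, 3))
Mul(Add(-19753, O), Pow(Add(h, Function('B')(142, Add(61, Mul(-1, -13)))), -1)) = Mul(Add(-19753, 5867), Pow(Add(-18779, Pow(Add(61, Mul(-1, -13)), 3)), -1)) = Mul(-13886, Pow(Add(-18779, Pow(Add(61, 13), 3)), -1)) = Mul(-13886, Pow(Add(-18779, Pow(74, 3)), -1)) = Mul(-13886, Pow(Add(-18779, 405224), -1)) = Mul(-13886, Pow(386445, -1)) = Mul(-13886, Rational(1, 386445)) = Rational(-13886, 386445)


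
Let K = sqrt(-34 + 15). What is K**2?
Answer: -19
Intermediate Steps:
K = I*sqrt(19) (K = sqrt(-19) = I*sqrt(19) ≈ 4.3589*I)
K**2 = (I*sqrt(19))**2 = -19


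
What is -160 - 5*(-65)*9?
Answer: 2765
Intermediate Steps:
-160 - 5*(-65)*9 = -160 + 325*9 = -160 + 2925 = 2765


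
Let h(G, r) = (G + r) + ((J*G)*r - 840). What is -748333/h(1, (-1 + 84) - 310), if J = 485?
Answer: 748333/111161 ≈ 6.7320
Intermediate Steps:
h(G, r) = -840 + G + r + 485*G*r (h(G, r) = (G + r) + ((485*G)*r - 840) = (G + r) + (485*G*r - 840) = (G + r) + (-840 + 485*G*r) = -840 + G + r + 485*G*r)
-748333/h(1, (-1 + 84) - 310) = -748333/(-840 + 1 + ((-1 + 84) - 310) + 485*1*((-1 + 84) - 310)) = -748333/(-840 + 1 + (83 - 310) + 485*1*(83 - 310)) = -748333/(-840 + 1 - 227 + 485*1*(-227)) = -748333/(-840 + 1 - 227 - 110095) = -748333/(-111161) = -748333*(-1/111161) = 748333/111161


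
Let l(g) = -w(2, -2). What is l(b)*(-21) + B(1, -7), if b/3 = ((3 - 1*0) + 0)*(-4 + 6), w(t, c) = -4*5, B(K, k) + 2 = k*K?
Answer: -429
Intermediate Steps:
B(K, k) = -2 + K*k (B(K, k) = -2 + k*K = -2 + K*k)
w(t, c) = -20
b = 18 (b = 3*(((3 - 1*0) + 0)*(-4 + 6)) = 3*(((3 + 0) + 0)*2) = 3*((3 + 0)*2) = 3*(3*2) = 3*6 = 18)
l(g) = 20 (l(g) = -1*(-20) = 20)
l(b)*(-21) + B(1, -7) = 20*(-21) + (-2 + 1*(-7)) = -420 + (-2 - 7) = -420 - 9 = -429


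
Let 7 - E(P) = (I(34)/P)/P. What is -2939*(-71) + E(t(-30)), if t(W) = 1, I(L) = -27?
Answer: 208703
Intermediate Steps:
E(P) = 7 + 27/P**2 (E(P) = 7 - (-27/P)/P = 7 - (-27)/P**2 = 7 + 27/P**2)
-2939*(-71) + E(t(-30)) = -2939*(-71) + (7 + 27/1**2) = 208669 + (7 + 27*1) = 208669 + (7 + 27) = 208669 + 34 = 208703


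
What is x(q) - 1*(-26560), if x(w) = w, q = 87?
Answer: 26647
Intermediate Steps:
x(q) - 1*(-26560) = 87 - 1*(-26560) = 87 + 26560 = 26647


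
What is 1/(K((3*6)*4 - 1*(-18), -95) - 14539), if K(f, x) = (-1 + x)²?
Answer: -1/5323 ≈ -0.00018786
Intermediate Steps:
1/(K((3*6)*4 - 1*(-18), -95) - 14539) = 1/((-1 - 95)² - 14539) = 1/((-96)² - 14539) = 1/(9216 - 14539) = 1/(-5323) = -1/5323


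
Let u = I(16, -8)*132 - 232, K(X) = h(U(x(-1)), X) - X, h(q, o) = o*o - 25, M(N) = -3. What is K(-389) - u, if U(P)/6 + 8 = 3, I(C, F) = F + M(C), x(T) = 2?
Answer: 153369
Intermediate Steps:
I(C, F) = -3 + F (I(C, F) = F - 3 = -3 + F)
U(P) = -30 (U(P) = -48 + 6*3 = -48 + 18 = -30)
h(q, o) = -25 + o**2 (h(q, o) = o**2 - 25 = -25 + o**2)
K(X) = -25 + X**2 - X (K(X) = (-25 + X**2) - X = -25 + X**2 - X)
u = -1684 (u = (-3 - 8)*132 - 232 = -11*132 - 232 = -1452 - 232 = -1684)
K(-389) - u = (-25 + (-389)**2 - 1*(-389)) - 1*(-1684) = (-25 + 151321 + 389) + 1684 = 151685 + 1684 = 153369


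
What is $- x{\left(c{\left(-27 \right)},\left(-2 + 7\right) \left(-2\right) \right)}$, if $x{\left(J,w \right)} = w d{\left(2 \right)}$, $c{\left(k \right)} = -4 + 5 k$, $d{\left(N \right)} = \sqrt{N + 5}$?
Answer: $10 \sqrt{7} \approx 26.458$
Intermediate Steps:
$d{\left(N \right)} = \sqrt{5 + N}$
$x{\left(J,w \right)} = w \sqrt{7}$ ($x{\left(J,w \right)} = w \sqrt{5 + 2} = w \sqrt{7}$)
$- x{\left(c{\left(-27 \right)},\left(-2 + 7\right) \left(-2\right) \right)} = - \left(-2 + 7\right) \left(-2\right) \sqrt{7} = - 5 \left(-2\right) \sqrt{7} = - \left(-10\right) \sqrt{7} = 10 \sqrt{7}$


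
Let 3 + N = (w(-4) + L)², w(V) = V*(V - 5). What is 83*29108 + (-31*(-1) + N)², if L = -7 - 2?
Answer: 2989013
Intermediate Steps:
L = -9
w(V) = V*(-5 + V)
N = 726 (N = -3 + (-4*(-5 - 4) - 9)² = -3 + (-4*(-9) - 9)² = -3 + (36 - 9)² = -3 + 27² = -3 + 729 = 726)
83*29108 + (-31*(-1) + N)² = 83*29108 + (-31*(-1) + 726)² = 2415964 + (31 + 726)² = 2415964 + 757² = 2415964 + 573049 = 2989013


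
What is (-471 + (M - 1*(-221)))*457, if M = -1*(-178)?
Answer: -32904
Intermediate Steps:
M = 178
(-471 + (M - 1*(-221)))*457 = (-471 + (178 - 1*(-221)))*457 = (-471 + (178 + 221))*457 = (-471 + 399)*457 = -72*457 = -32904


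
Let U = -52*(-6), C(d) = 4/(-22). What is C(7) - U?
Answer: -3434/11 ≈ -312.18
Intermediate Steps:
C(d) = -2/11 (C(d) = 4*(-1/22) = -2/11)
U = 312
C(7) - U = -2/11 - 1*312 = -2/11 - 312 = -3434/11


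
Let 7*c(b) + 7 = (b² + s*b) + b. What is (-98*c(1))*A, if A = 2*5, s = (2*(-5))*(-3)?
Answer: -3500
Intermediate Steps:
s = 30 (s = -10*(-3) = 30)
c(b) = -1 + b²/7 + 31*b/7 (c(b) = -1 + ((b² + 30*b) + b)/7 = -1 + (b² + 31*b)/7 = -1 + (b²/7 + 31*b/7) = -1 + b²/7 + 31*b/7)
A = 10
(-98*c(1))*A = -98*(-1 + (⅐)*1² + (31/7)*1)*10 = -98*(-1 + (⅐)*1 + 31/7)*10 = -98*(-1 + ⅐ + 31/7)*10 = -98*25/7*10 = -350*10 = -3500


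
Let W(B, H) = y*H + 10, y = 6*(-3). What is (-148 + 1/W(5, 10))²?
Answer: 633075921/28900 ≈ 21906.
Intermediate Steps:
y = -18
W(B, H) = 10 - 18*H (W(B, H) = -18*H + 10 = 10 - 18*H)
(-148 + 1/W(5, 10))² = (-148 + 1/(10 - 18*10))² = (-148 + 1/(10 - 180))² = (-148 + 1/(-170))² = (-148 - 1/170)² = (-25161/170)² = 633075921/28900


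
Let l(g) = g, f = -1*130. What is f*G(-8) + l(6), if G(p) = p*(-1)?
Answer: -1034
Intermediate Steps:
G(p) = -p
f = -130
f*G(-8) + l(6) = -(-130)*(-8) + 6 = -130*8 + 6 = -1040 + 6 = -1034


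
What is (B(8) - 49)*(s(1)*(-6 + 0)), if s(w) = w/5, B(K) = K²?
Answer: -18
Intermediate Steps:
s(w) = w/5 (s(w) = w*(⅕) = w/5)
(B(8) - 49)*(s(1)*(-6 + 0)) = (8² - 49)*(((⅕)*1)*(-6 + 0)) = (64 - 49)*((⅕)*(-6)) = 15*(-6/5) = -18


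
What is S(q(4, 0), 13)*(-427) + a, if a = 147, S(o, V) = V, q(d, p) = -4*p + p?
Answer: -5404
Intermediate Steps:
q(d, p) = -3*p
S(q(4, 0), 13)*(-427) + a = 13*(-427) + 147 = -5551 + 147 = -5404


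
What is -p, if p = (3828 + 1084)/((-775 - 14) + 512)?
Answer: 4912/277 ≈ 17.733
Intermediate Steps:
p = -4912/277 (p = 4912/(-789 + 512) = 4912/(-277) = 4912*(-1/277) = -4912/277 ≈ -17.733)
-p = -1*(-4912/277) = 4912/277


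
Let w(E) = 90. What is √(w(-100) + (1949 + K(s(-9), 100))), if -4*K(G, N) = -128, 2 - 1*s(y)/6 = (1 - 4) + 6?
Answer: √2071 ≈ 45.508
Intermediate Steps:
s(y) = -6 (s(y) = 12 - 6*((1 - 4) + 6) = 12 - 6*(-3 + 6) = 12 - 6*3 = 12 - 18 = -6)
K(G, N) = 32 (K(G, N) = -¼*(-128) = 32)
√(w(-100) + (1949 + K(s(-9), 100))) = √(90 + (1949 + 32)) = √(90 + 1981) = √2071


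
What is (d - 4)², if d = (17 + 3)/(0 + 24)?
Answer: 361/36 ≈ 10.028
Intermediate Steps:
d = ⅚ (d = 20/24 = 20*(1/24) = ⅚ ≈ 0.83333)
(d - 4)² = (⅚ - 4)² = (-19/6)² = 361/36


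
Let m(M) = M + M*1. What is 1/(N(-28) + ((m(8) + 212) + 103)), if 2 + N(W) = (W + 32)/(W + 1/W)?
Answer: 785/258153 ≈ 0.0030408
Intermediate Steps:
m(M) = 2*M (m(M) = M + M = 2*M)
N(W) = -2 + (32 + W)/(W + 1/W) (N(W) = -2 + (W + 32)/(W + 1/W) = -2 + (32 + W)/(W + 1/W))
1/(N(-28) + ((m(8) + 212) + 103)) = 1/((-2 - 1*(-28)² + 32*(-28))/(1 + (-28)²) + ((2*8 + 212) + 103)) = 1/((-2 - 1*784 - 896)/(1 + 784) + ((16 + 212) + 103)) = 1/((-2 - 784 - 896)/785 + (228 + 103)) = 1/((1/785)*(-1682) + 331) = 1/(-1682/785 + 331) = 1/(258153/785) = 785/258153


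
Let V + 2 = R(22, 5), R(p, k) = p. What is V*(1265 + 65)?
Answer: 26600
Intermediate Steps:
V = 20 (V = -2 + 22 = 20)
V*(1265 + 65) = 20*(1265 + 65) = 20*1330 = 26600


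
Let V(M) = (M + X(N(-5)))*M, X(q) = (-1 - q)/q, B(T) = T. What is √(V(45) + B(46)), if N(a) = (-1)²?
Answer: √1981 ≈ 44.508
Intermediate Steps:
N(a) = 1
X(q) = (-1 - q)/q
V(M) = M*(-2 + M) (V(M) = (M + (-1 - 1*1)/1)*M = (M + 1*(-1 - 1))*M = (M + 1*(-2))*M = (M - 2)*M = (-2 + M)*M = M*(-2 + M))
√(V(45) + B(46)) = √(45*(-2 + 45) + 46) = √(45*43 + 46) = √(1935 + 46) = √1981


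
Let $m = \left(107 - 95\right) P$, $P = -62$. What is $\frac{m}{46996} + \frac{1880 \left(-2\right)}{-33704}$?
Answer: $\frac{152852}{1596727} \approx 0.095728$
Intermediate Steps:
$m = -744$ ($m = \left(107 - 95\right) \left(-62\right) = 12 \left(-62\right) = -744$)
$\frac{m}{46996} + \frac{1880 \left(-2\right)}{-33704} = - \frac{744}{46996} + \frac{1880 \left(-2\right)}{-33704} = \left(-744\right) \frac{1}{46996} - - \frac{470}{4213} = - \frac{6}{379} + \frac{470}{4213} = \frac{152852}{1596727}$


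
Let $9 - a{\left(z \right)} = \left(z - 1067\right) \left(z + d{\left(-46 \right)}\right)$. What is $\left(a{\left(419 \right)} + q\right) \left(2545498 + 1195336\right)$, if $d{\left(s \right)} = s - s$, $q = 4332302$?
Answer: $17222137608382$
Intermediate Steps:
$d{\left(s \right)} = 0$
$a{\left(z \right)} = 9 - z \left(-1067 + z\right)$ ($a{\left(z \right)} = 9 - \left(z - 1067\right) \left(z + 0\right) = 9 - \left(-1067 + z\right) z = 9 - z \left(-1067 + z\right)$)
$\left(a{\left(419 \right)} + q\right) \left(2545498 + 1195336\right) = \left(\left(9 - 419^{2} + 1067 \cdot 419\right) + 4332302\right) \left(2545498 + 1195336\right) = \left(\left(9 - 175561 + 447073\right) + 4332302\right) 3740834 = \left(271521 + 4332302\right) 3740834 = 4603823 \cdot 3740834 = 17222137608382$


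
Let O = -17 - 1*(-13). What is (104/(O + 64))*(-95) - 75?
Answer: -719/3 ≈ -239.67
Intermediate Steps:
O = -4 (O = -17 + 13 = -4)
(104/(O + 64))*(-95) - 75 = (104/(-4 + 64))*(-95) - 75 = (104/60)*(-95) - 75 = (104*(1/60))*(-95) - 75 = (26/15)*(-95) - 75 = -494/3 - 75 = -719/3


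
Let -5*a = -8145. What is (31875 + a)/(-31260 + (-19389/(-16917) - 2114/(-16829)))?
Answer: -1059829027808/988804548129 ≈ -1.0718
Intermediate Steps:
a = 1629 (a = -⅕*(-8145) = 1629)
(31875 + a)/(-31260 + (-19389/(-16917) - 2114/(-16829))) = (31875 + 1629)/(-31260 + (-19389/(-16917) - 2114/(-16829))) = 33504/(-31260 + (-19389*(-1/16917) - 2114*(-1/16829))) = 33504/(-31260 + (6463/5639 + 2114/16829)) = 33504/(-31260 + 120686673/94898731) = 33504/(-2966413644387/94898731) = 33504*(-94898731/2966413644387) = -1059829027808/988804548129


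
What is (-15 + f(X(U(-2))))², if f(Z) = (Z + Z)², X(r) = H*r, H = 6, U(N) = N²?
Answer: 5239521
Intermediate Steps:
X(r) = 6*r
f(Z) = 4*Z² (f(Z) = (2*Z)² = 4*Z²)
(-15 + f(X(U(-2))))² = (-15 + 4*(6*(-2)²)²)² = (-15 + 4*(6*4)²)² = (-15 + 4*24²)² = (-15 + 4*576)² = (-15 + 2304)² = 2289² = 5239521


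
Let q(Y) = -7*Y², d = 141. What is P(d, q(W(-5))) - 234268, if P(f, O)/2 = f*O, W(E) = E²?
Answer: -1468018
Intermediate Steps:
P(f, O) = 2*O*f (P(f, O) = 2*(f*O) = 2*(O*f) = 2*O*f)
P(d, q(W(-5))) - 234268 = 2*(-7*((-5)²)²)*141 - 234268 = 2*(-7*25²)*141 - 234268 = 2*(-7*625)*141 - 234268 = 2*(-4375)*141 - 234268 = -1233750 - 234268 = -1468018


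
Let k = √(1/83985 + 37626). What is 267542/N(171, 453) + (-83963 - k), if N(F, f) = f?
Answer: -37767697/453 - √265394247029835/83985 ≈ -83566.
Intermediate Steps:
k = √265394247029835/83985 (k = √(1/83985 + 37626) = √(3160019611/83985) = √265394247029835/83985 ≈ 193.97)
267542/N(171, 453) + (-83963 - k) = 267542/453 + (-83963 - √265394247029835/83985) = -37767697/453 - √265394247029835/83985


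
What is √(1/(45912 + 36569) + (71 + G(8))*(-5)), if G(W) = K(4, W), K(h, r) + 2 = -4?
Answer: 2*I*√552753102461/82481 ≈ 18.028*I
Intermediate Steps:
K(h, r) = -6 (K(h, r) = -2 - 4 = -6)
G(W) = -6
√(1/(45912 + 36569) + (71 + G(8))*(-5)) = √(1/(45912 + 36569) + (71 - 6)*(-5)) = √(1/82481 + 65*(-5)) = √(1/82481 - 325) = √(-26806324/82481) = 2*I*√552753102461/82481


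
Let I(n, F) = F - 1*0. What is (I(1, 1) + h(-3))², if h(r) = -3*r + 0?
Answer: 100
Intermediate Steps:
h(r) = -3*r
I(n, F) = F (I(n, F) = F + 0 = F)
(I(1, 1) + h(-3))² = (1 - 3*(-3))² = (1 + 9)² = 10² = 100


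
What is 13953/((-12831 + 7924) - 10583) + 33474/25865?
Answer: 4503369/11447110 ≈ 0.39341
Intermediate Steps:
13953/((-12831 + 7924) - 10583) + 33474/25865 = 13953/(-4907 - 10583) + 33474*(1/25865) = 13953/(-15490) + 4782/3695 = 13953*(-1/15490) + 4782/3695 = -13953/15490 + 4782/3695 = 4503369/11447110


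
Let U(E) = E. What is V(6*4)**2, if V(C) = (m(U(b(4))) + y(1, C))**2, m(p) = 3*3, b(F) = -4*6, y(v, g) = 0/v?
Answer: 6561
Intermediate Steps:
y(v, g) = 0
b(F) = -24
m(p) = 9
V(C) = 81 (V(C) = (9 + 0)**2 = 9**2 = 81)
V(6*4)**2 = 81**2 = 6561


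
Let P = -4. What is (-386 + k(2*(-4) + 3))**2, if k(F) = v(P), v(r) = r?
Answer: 152100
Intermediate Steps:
k(F) = -4
(-386 + k(2*(-4) + 3))**2 = (-386 - 4)**2 = (-390)**2 = 152100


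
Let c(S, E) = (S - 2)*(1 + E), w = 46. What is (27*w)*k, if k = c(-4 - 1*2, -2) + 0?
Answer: 9936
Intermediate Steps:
c(S, E) = (1 + E)*(-2 + S) (c(S, E) = (-2 + S)*(1 + E) = (1 + E)*(-2 + S))
k = 8 (k = (-2 + (-4 - 1*2) - 2*(-2) - 2*(-4 - 1*2)) + 0 = (-2 + (-4 - 2) + 4 - 2*(-4 - 2)) + 0 = (-2 - 6 + 4 - 2*(-6)) + 0 = (-2 - 6 + 4 + 12) + 0 = 8 + 0 = 8)
(27*w)*k = (27*46)*8 = 1242*8 = 9936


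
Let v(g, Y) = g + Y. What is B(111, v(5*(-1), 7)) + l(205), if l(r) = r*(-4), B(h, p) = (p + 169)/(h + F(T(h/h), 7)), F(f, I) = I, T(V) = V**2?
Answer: -96589/118 ≈ -818.55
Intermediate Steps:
v(g, Y) = Y + g
B(h, p) = (169 + p)/(7 + h) (B(h, p) = (p + 169)/(h + 7) = (169 + p)/(7 + h))
l(r) = -4*r
B(111, v(5*(-1), 7)) + l(205) = (169 + (7 + 5*(-1)))/(7 + 111) - 4*205 = (169 + (7 - 5))/118 - 820 = (169 + 2)/118 - 820 = (1/118)*171 - 820 = 171/118 - 820 = -96589/118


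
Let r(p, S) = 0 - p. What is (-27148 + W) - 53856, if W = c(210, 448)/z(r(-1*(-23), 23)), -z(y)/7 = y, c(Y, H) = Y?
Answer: -1863062/23 ≈ -81003.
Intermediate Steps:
r(p, S) = -p
z(y) = -7*y
W = 30/23 (W = 210/((-(-7)*(-1*(-23)))) = 210/((-(-7)*23)) = 210/((-7*(-23))) = 210/161 = 210*(1/161) = 30/23 ≈ 1.3043)
(-27148 + W) - 53856 = (-27148 + 30/23) - 53856 = -624374/23 - 53856 = -1863062/23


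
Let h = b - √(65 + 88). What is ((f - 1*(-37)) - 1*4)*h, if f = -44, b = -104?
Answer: 1144 + 33*√17 ≈ 1280.1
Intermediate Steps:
h = -104 - 3*√17 (h = -104 - √(65 + 88) = -104 - √153 = -104 - 3*√17 ≈ -116.37)
((f - 1*(-37)) - 1*4)*h = ((-44 - 1*(-37)) - 1*4)*(-104 - 3*√17) = ((-44 + 37) - 4)*(-104 - 3*√17) = (-7 - 4)*(-104 - 3*√17) = -11*(-104 - 3*√17) = 1144 + 33*√17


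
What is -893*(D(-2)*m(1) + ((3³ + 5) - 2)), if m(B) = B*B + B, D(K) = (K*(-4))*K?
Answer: 1786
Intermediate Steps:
D(K) = -4*K² (D(K) = (-4*K)*K = -4*K²)
m(B) = B + B² (m(B) = B² + B = B + B²)
-893*(D(-2)*m(1) + ((3³ + 5) - 2)) = -893*((-4*(-2)²)*(1*(1 + 1)) + ((3³ + 5) - 2)) = -893*((-4*4)*(1*2) + ((27 + 5) - 2)) = -893*(-16*2 + (32 - 2)) = -893*(-32 + 30) = -893*(-2) = 1786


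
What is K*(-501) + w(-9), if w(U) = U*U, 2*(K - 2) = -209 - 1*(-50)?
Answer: 77817/2 ≈ 38909.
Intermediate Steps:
K = -155/2 (K = 2 + (-209 - 1*(-50))/2 = 2 + (-209 + 50)/2 = 2 + (1/2)*(-159) = 2 - 159/2 = -155/2 ≈ -77.500)
w(U) = U**2
K*(-501) + w(-9) = -155/2*(-501) + (-9)**2 = 77655/2 + 81 = 77817/2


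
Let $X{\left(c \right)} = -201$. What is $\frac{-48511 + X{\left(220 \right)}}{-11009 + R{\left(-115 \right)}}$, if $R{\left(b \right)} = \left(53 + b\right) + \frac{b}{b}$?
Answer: $\frac{24356}{5535} \approx 4.4004$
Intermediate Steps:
$R{\left(b \right)} = 54 + b$ ($R{\left(b \right)} = \left(53 + b\right) + 1 = 54 + b$)
$\frac{-48511 + X{\left(220 \right)}}{-11009 + R{\left(-115 \right)}} = \frac{-48511 - 201}{-11009 + \left(54 - 115\right)} = - \frac{48712}{-11009 - 61} = - \frac{48712}{-11070} = \left(-48712\right) \left(- \frac{1}{11070}\right) = \frac{24356}{5535}$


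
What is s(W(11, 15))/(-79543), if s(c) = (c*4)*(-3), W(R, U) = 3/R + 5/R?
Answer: 96/874973 ≈ 0.00010972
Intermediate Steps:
W(R, U) = 8/R
s(c) = -12*c (s(c) = (4*c)*(-3) = -12*c)
s(W(11, 15))/(-79543) = -96/11/(-79543) = -96/11*(-1/79543) = 96/874973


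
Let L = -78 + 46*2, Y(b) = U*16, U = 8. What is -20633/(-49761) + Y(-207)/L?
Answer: 3329135/348327 ≈ 9.5575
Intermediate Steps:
Y(b) = 128 (Y(b) = 8*16 = 128)
L = 14 (L = -78 + 92 = 14)
-20633/(-49761) + Y(-207)/L = -20633/(-49761) + 128/14 = -20633*(-1/49761) + 128*(1/14) = 20633/49761 + 64/7 = 3329135/348327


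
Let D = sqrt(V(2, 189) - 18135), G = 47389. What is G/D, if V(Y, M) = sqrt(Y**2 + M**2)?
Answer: -47389*I*sqrt(5)/(5*sqrt(3627 - sqrt(1429))) ≈ -353.75*I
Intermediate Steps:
V(Y, M) = sqrt(M**2 + Y**2)
D = sqrt(-18135 + 5*sqrt(1429)) (D = sqrt(sqrt(189**2 + 2**2) - 18135) = sqrt(sqrt(35721 + 4) - 18135) = sqrt(sqrt(35725) - 18135) = sqrt(5*sqrt(1429) - 18135) = sqrt(-18135 + 5*sqrt(1429)) ≈ 133.96*I)
G/D = 47389/(sqrt(-18135 + 5*sqrt(1429))) = 47389/sqrt(-18135 + 5*sqrt(1429))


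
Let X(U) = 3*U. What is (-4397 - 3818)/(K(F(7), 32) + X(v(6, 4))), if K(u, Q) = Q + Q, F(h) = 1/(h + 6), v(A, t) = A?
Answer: -8215/82 ≈ -100.18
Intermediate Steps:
F(h) = 1/(6 + h)
K(u, Q) = 2*Q
(-4397 - 3818)/(K(F(7), 32) + X(v(6, 4))) = (-4397 - 3818)/(2*32 + 3*6) = -8215/(64 + 18) = -8215/82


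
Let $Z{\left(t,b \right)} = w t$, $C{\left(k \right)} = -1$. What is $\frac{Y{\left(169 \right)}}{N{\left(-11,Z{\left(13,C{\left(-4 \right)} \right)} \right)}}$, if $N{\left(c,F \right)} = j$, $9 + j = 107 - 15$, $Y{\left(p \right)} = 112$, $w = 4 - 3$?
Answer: $\frac{112}{83} \approx 1.3494$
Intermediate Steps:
$w = 1$ ($w = 4 - 3 = 1$)
$Z{\left(t,b \right)} = t$ ($Z{\left(t,b \right)} = 1 t = t$)
$j = 83$ ($j = -9 + \left(107 - 15\right) = -9 + 92 = 83$)
$N{\left(c,F \right)} = 83$
$\frac{Y{\left(169 \right)}}{N{\left(-11,Z{\left(13,C{\left(-4 \right)} \right)} \right)}} = \frac{112}{83}$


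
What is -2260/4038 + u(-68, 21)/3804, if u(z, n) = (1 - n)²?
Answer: -96970/213341 ≈ -0.45453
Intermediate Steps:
-2260/4038 + u(-68, 21)/3804 = -2260/4038 + (-1 + 21)²/3804 = -2260*1/4038 + 20²*(1/3804) = -1130/2019 + 400*(1/3804) = -1130/2019 + 100/951 = -96970/213341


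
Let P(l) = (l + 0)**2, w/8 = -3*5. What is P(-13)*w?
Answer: -20280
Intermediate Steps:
w = -120 (w = 8*(-3*5) = 8*(-15) = -120)
P(l) = l**2
P(-13)*w = (-13)**2*(-120) = 169*(-120) = -20280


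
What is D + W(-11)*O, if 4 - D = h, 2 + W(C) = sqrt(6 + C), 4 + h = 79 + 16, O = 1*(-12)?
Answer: -63 - 12*I*sqrt(5) ≈ -63.0 - 26.833*I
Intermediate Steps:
O = -12
h = 91 (h = -4 + (79 + 16) = -4 + 95 = 91)
W(C) = -2 + sqrt(6 + C)
D = -87 (D = 4 - 1*91 = 4 - 91 = -87)
D + W(-11)*O = -87 + (-2 + sqrt(6 - 11))*(-12) = -87 + (-2 + sqrt(-5))*(-12) = -87 + (-2 + I*sqrt(5))*(-12) = -87 + (24 - 12*I*sqrt(5)) = -63 - 12*I*sqrt(5)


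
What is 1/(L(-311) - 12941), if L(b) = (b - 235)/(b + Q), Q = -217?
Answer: -88/1138717 ≈ -7.7280e-5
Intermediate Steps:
L(b) = (-235 + b)/(-217 + b) (L(b) = (b - 235)/(b - 217) = (-235 + b)/(-217 + b))
1/(L(-311) - 12941) = 1/((-235 - 311)/(-217 - 311) - 12941) = 1/(-546/(-528) - 12941) = 1/(-1/528*(-546) - 12941) = 1/(91/88 - 12941) = 1/(-1138717/88) = -88/1138717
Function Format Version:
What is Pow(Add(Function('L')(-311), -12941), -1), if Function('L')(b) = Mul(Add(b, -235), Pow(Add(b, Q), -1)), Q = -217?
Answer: Rational(-88, 1138717) ≈ -7.7280e-5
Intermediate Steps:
Function('L')(b) = Mul(Pow(Add(-217, b), -1), Add(-235, b)) (Function('L')(b) = Mul(Add(b, -235), Pow(Add(b, -217), -1)) = Mul(Add(-235, b), Pow(Add(-217, b), -1)) = Mul(Pow(Add(-217, b), -1), Add(-235, b)))
Pow(Add(Function('L')(-311), -12941), -1) = Pow(Add(Mul(Pow(Add(-217, -311), -1), Add(-235, -311)), -12941), -1) = Pow(Add(Mul(Pow(-528, -1), -546), -12941), -1) = Pow(Add(Mul(Rational(-1, 528), -546), -12941), -1) = Pow(Add(Rational(91, 88), -12941), -1) = Pow(Rational(-1138717, 88), -1) = Rational(-88, 1138717)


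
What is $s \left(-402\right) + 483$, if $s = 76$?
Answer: $-30069$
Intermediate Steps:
$s \left(-402\right) + 483 = 76 \left(-402\right) + 483 = -30552 + 483 = -30069$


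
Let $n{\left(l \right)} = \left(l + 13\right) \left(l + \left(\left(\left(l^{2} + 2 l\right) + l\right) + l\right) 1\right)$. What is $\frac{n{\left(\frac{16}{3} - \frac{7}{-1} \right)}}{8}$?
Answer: $\frac{18278}{27} \approx 676.96$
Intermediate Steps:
$n{\left(l \right)} = \left(13 + l\right) \left(l^{2} + 5 l\right)$ ($n{\left(l \right)} = \left(13 + l\right) \left(l + \left(\left(l^{2} + 3 l\right) + l\right) 1\right) = \left(13 + l\right) \left(l + \left(l^{2} + 4 l\right) 1\right) = \left(13 + l\right) \left(l + \left(l^{2} + 4 l\right)\right) = \left(13 + l\right) \left(l^{2} + 5 l\right)$)
$\frac{n{\left(\frac{16}{3} - \frac{7}{-1} \right)}}{8} = \frac{\left(\frac{16}{3} - \frac{7}{-1}\right) \left(65 + \left(\frac{16}{3} - \frac{7}{-1}\right)^{2} + 18 \left(\frac{16}{3} - \frac{7}{-1}\right)\right)}{8} = \left(16 \cdot \frac{1}{3} - -7\right) \left(65 + \left(16 \cdot \frac{1}{3} - -7\right)^{2} + 18 \left(16 \cdot \frac{1}{3} - -7\right)\right) \frac{1}{8} = \left(\frac{16}{3} + 7\right) \left(65 + \left(\frac{16}{3} + 7\right)^{2} + 18 \left(\frac{16}{3} + 7\right)\right) \frac{1}{8} = \frac{37 \left(65 + \left(\frac{37}{3}\right)^{2} + 18 \cdot \frac{37}{3}\right)}{3} \cdot \frac{1}{8} = \frac{37 \left(65 + \frac{1369}{9} + 222\right)}{3} \cdot \frac{1}{8} = \frac{37}{3} \cdot \frac{3952}{9} \cdot \frac{1}{8} = \frac{146224}{27} \cdot \frac{1}{8} = \frac{18278}{27}$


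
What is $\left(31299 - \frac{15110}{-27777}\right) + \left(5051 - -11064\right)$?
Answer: $\frac{1317033788}{27777} \approx 47415.0$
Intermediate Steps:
$\left(31299 - \frac{15110}{-27777}\right) + \left(5051 - -11064\right) = \left(31299 - - \frac{15110}{27777}\right) + \left(5051 + 11064\right) = \left(31299 + \frac{15110}{27777}\right) + 16115 = \frac{869407433}{27777} + 16115 = \frac{1317033788}{27777}$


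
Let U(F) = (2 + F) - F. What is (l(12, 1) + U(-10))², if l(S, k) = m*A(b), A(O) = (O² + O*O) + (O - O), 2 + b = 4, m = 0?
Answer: 4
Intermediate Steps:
b = 2 (b = -2 + 4 = 2)
A(O) = 2*O² (A(O) = (O² + O²) + 0 = 2*O² + 0 = 2*O²)
U(F) = 2
l(S, k) = 0 (l(S, k) = 0*(2*2²) = 0*(2*4) = 0*8 = 0)
(l(12, 1) + U(-10))² = (0 + 2)² = 2² = 4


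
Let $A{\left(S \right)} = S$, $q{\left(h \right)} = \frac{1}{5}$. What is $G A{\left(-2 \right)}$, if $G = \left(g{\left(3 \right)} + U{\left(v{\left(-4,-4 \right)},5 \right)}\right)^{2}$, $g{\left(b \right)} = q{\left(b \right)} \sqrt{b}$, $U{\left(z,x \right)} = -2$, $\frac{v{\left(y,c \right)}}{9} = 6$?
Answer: $- \frac{206}{25} + \frac{8 \sqrt{3}}{5} \approx -5.4687$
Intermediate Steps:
$v{\left(y,c \right)} = 54$ ($v{\left(y,c \right)} = 9 \cdot 6 = 54$)
$q{\left(h \right)} = \frac{1}{5}$
$g{\left(b \right)} = \frac{\sqrt{b}}{5}$
$G = \left(-2 + \frac{\sqrt{3}}{5}\right)^{2}$ ($G = \left(\frac{\sqrt{3}}{5} - 2\right)^{2} = \left(-2 + \frac{\sqrt{3}}{5}\right)^{2} \approx 2.7344$)
$G A{\left(-2 \right)} = \frac{\left(10 - \sqrt{3}\right)^{2}}{25} \left(-2\right) = - \frac{2 \left(10 - \sqrt{3}\right)^{2}}{25}$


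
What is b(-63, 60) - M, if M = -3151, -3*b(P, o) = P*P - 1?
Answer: 5485/3 ≈ 1828.3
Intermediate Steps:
b(P, o) = 1/3 - P**2/3 (b(P, o) = -(P*P - 1)/3 = -(P**2 - 1)/3 = -(-1 + P**2)/3 = 1/3 - P**2/3)
b(-63, 60) - M = (1/3 - 1/3*(-63)**2) - 1*(-3151) = (1/3 - 1/3*3969) + 3151 = (1/3 - 1323) + 3151 = -3968/3 + 3151 = 5485/3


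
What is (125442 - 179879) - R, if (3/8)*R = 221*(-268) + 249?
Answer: 308521/3 ≈ 1.0284e+5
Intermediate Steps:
R = -471832/3 (R = 8*(221*(-268) + 249)/3 = 8*(-59228 + 249)/3 = (8/3)*(-58979) = -471832/3 ≈ -1.5728e+5)
(125442 - 179879) - R = (125442 - 179879) - 1*(-471832/3) = -54437 + 471832/3 = 308521/3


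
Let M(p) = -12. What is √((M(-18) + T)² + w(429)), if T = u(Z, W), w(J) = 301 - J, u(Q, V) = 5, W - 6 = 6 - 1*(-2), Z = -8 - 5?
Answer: I*√79 ≈ 8.8882*I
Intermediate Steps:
Z = -13
W = 14 (W = 6 + (6 - 1*(-2)) = 6 + (6 + 2) = 6 + 8 = 14)
T = 5
√((M(-18) + T)² + w(429)) = √((-12 + 5)² + (301 - 1*429)) = √((-7)² + (301 - 429)) = √(49 - 128) = √(-79) = I*√79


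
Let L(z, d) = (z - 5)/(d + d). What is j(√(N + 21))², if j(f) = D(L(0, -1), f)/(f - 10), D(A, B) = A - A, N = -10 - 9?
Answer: 0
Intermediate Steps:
L(z, d) = (-5 + z)/(2*d) (L(z, d) = (-5 + z)/((2*d)) = (-5 + z)*(1/(2*d)) = (-5 + z)/(2*d))
N = -19
D(A, B) = 0
j(f) = 0 (j(f) = 0/(f - 10) = 0/(-10 + f) = 0)
j(√(N + 21))² = 0² = 0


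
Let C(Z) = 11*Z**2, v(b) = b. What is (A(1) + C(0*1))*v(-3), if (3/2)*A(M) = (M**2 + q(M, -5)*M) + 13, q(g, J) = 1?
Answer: -30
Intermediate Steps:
A(M) = 26/3 + 2*M/3 + 2*M**2/3 (A(M) = 2*((M**2 + 1*M) + 13)/3 = 2*((M**2 + M) + 13)/3 = 2*((M + M**2) + 13)/3 = 2*(13 + M + M**2)/3 = 26/3 + 2*M/3 + 2*M**2/3)
(A(1) + C(0*1))*v(-3) = ((26/3 + (2/3)*1 + (2/3)*1**2) + 11*(0*1)**2)*(-3) = ((26/3 + 2/3 + (2/3)*1) + 11*0**2)*(-3) = ((26/3 + 2/3 + 2/3) + 11*0)*(-3) = (10 + 0)*(-3) = 10*(-3) = -30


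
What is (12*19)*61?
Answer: 13908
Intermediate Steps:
(12*19)*61 = 228*61 = 13908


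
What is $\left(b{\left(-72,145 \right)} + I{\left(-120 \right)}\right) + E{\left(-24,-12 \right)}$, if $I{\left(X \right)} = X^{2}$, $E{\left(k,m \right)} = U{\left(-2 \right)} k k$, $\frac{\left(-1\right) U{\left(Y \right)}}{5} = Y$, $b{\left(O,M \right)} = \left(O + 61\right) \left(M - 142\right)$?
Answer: $20127$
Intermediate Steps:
$b{\left(O,M \right)} = \left(-142 + M\right) \left(61 + O\right)$ ($b{\left(O,M \right)} = \left(61 + O\right) \left(-142 + M\right) = \left(-142 + M\right) \left(61 + O\right)$)
$U{\left(Y \right)} = - 5 Y$
$E{\left(k,m \right)} = 10 k^{2}$ ($E{\left(k,m \right)} = \left(-5\right) \left(-2\right) k k = 10 k k = 10 k^{2}$)
$\left(b{\left(-72,145 \right)} + I{\left(-120 \right)}\right) + E{\left(-24,-12 \right)} = \left(\left(-8662 - -10224 + 61 \cdot 145 + 145 \left(-72\right)\right) + \left(-120\right)^{2}\right) + 10 \left(-24\right)^{2} = \left(\left(-8662 + 10224 + 8845 - 10440\right) + 14400\right) + 10 \cdot 576 = \left(-33 + 14400\right) + 5760 = 14367 + 5760 = 20127$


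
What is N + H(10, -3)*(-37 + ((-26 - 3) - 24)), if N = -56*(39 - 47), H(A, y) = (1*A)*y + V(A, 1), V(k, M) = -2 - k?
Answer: 4228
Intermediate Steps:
H(A, y) = -2 - A + A*y (H(A, y) = (1*A)*y + (-2 - A) = A*y + (-2 - A) = -2 - A + A*y)
N = 448 (N = -56*(-8) = 448)
N + H(10, -3)*(-37 + ((-26 - 3) - 24)) = 448 + (-2 - 1*10 + 10*(-3))*(-37 + ((-26 - 3) - 24)) = 448 + (-2 - 10 - 30)*(-37 + (-29 - 24)) = 448 - 42*(-37 - 53) = 448 - 42*(-90) = 448 + 3780 = 4228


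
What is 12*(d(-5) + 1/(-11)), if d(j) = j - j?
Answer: -12/11 ≈ -1.0909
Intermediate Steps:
d(j) = 0
12*(d(-5) + 1/(-11)) = 12*(0 + 1/(-11)) = 12*(0 - 1/11) = 12*(-1/11) = -12/11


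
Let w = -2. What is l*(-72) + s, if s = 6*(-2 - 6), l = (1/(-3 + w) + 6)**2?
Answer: -61752/25 ≈ -2470.1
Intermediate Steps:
l = 841/25 (l = (1/(-3 - 2) + 6)**2 = (1/(-5) + 6)**2 = (-1/5 + 6)**2 = (29/5)**2 = 841/25 ≈ 33.640)
s = -48 (s = 6*(-8) = -48)
l*(-72) + s = (841/25)*(-72) - 48 = -60552/25 - 48 = -61752/25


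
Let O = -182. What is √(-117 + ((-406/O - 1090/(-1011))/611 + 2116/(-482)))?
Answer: 13211*I*√15413849562/148870761 ≈ 11.017*I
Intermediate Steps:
√(-117 + ((-406/O - 1090/(-1011))/611 + 2116/(-482))) = √(-117 + ((-406/(-182) - 1090/(-1011))/611 + 2116/(-482))) = √(-117 + ((-406*(-1/182) - 1090*(-1/1011))*(1/611) + 2116*(-1/482))) = √(-117 + ((29/13 + 1090/1011)*(1/611) - 1058/241)) = √(-117 + ((43489/13143)*(1/611) - 1058/241)) = √(-117 + (43489/8030373 - 1058/241)) = √(-117 - 8485653785/1935319893) = √(-234918081266/1935319893) = 13211*I*√15413849562/148870761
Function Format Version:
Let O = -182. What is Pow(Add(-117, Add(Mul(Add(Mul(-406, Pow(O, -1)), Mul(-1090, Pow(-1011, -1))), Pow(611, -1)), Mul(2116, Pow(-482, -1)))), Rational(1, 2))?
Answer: Mul(Rational(13211, 148870761), I, Pow(15413849562, Rational(1, 2))) ≈ Mul(11.017, I)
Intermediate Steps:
Pow(Add(-117, Add(Mul(Add(Mul(-406, Pow(O, -1)), Mul(-1090, Pow(-1011, -1))), Pow(611, -1)), Mul(2116, Pow(-482, -1)))), Rational(1, 2)) = Pow(Add(-117, Add(Mul(Add(Mul(-406, Pow(-182, -1)), Mul(-1090, Pow(-1011, -1))), Pow(611, -1)), Mul(2116, Pow(-482, -1)))), Rational(1, 2)) = Pow(Add(-117, Add(Mul(Add(Mul(-406, Rational(-1, 182)), Mul(-1090, Rational(-1, 1011))), Rational(1, 611)), Mul(2116, Rational(-1, 482)))), Rational(1, 2)) = Pow(Add(-117, Add(Mul(Add(Rational(29, 13), Rational(1090, 1011)), Rational(1, 611)), Rational(-1058, 241))), Rational(1, 2)) = Pow(Add(-117, Add(Mul(Rational(43489, 13143), Rational(1, 611)), Rational(-1058, 241))), Rational(1, 2)) = Pow(Add(-117, Add(Rational(43489, 8030373), Rational(-1058, 241))), Rational(1, 2)) = Pow(Add(-117, Rational(-8485653785, 1935319893)), Rational(1, 2)) = Pow(Rational(-234918081266, 1935319893), Rational(1, 2)) = Mul(Rational(13211, 148870761), I, Pow(15413849562, Rational(1, 2)))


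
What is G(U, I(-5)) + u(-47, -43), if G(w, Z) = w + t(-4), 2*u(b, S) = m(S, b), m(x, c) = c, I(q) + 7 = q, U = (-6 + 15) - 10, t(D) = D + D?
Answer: -65/2 ≈ -32.500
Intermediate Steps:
t(D) = 2*D
U = -1 (U = 9 - 10 = -1)
I(q) = -7 + q
u(b, S) = b/2
G(w, Z) = -8 + w (G(w, Z) = w + 2*(-4) = w - 8 = -8 + w)
G(U, I(-5)) + u(-47, -43) = (-8 - 1) + (½)*(-47) = -9 - 47/2 = -65/2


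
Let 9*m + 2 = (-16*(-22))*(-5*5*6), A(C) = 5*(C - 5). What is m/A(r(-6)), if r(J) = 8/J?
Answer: 52802/285 ≈ 185.27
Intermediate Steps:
A(C) = -25 + 5*C (A(C) = 5*(-5 + C) = -25 + 5*C)
m = -52802/9 (m = -2/9 + ((-16*(-22))*(-5*5*6))/9 = -2/9 + (352*(-25*6))/9 = -2/9 + (352*(-150))/9 = -2/9 + (1/9)*(-52800) = -2/9 - 17600/3 = -52802/9 ≈ -5866.9)
m/A(r(-6)) = -52802/(9*(-25 + 5*(8/(-6)))) = -52802/(9*(-25 + 5*(8*(-1/6)))) = -52802/(9*(-25 + 5*(-4/3))) = -52802/(9*(-25 - 20/3)) = -52802/(9*(-95/3)) = -52802/9*(-3/95) = 52802/285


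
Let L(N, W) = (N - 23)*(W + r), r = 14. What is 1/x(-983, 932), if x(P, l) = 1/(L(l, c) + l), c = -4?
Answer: 10022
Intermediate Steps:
L(N, W) = (-23 + N)*(14 + W) (L(N, W) = (N - 23)*(W + 14) = (-23 + N)*(14 + W))
x(P, l) = 1/(-230 + 11*l) (x(P, l) = 1/((-322 - 23*(-4) + 14*l + l*(-4)) + l) = 1/((-322 + 92 + 14*l - 4*l) + l) = 1/((-230 + 10*l) + l) = 1/(-230 + 11*l))
1/x(-983, 932) = 1/(1/(-230 + 11*932)) = 1/(1/(-230 + 10252)) = 1/(1/10022) = 10022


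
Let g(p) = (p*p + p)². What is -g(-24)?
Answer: -304704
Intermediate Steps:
g(p) = (p + p²)² (g(p) = (p² + p)² = (p + p²)²)
-g(-24) = -(-24)²*(1 - 24)² = -576*(-23)² = -576*529 = -1*304704 = -304704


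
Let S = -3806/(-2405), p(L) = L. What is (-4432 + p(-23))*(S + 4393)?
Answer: -9416953161/481 ≈ -1.9578e+7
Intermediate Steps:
S = 3806/2405 (S = -3806*(-1/2405) = 3806/2405 ≈ 1.5825)
(-4432 + p(-23))*(S + 4393) = (-4432 - 23)*(3806/2405 + 4393) = -4455*10568971/2405 = -9416953161/481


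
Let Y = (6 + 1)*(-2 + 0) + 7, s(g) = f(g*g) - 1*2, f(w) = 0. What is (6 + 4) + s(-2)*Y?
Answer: 24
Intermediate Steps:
s(g) = -2 (s(g) = 0 - 1*2 = 0 - 2 = -2)
Y = -7 (Y = 7*(-2) + 7 = -14 + 7 = -7)
(6 + 4) + s(-2)*Y = (6 + 4) - 2*(-7) = 10 + 14 = 24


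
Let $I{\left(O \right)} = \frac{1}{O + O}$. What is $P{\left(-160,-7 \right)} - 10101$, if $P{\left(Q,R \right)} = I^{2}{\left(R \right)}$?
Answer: $- \frac{1979795}{196} \approx -10101.0$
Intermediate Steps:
$I{\left(O \right)} = \frac{1}{2 O}$
$P{\left(Q,R \right)} = \frac{1}{4 R^{2}}$ ($P{\left(Q,R \right)} = \left(\frac{1}{2 R}\right)^{2} = \frac{1}{4 R^{2}}$)
$P{\left(-160,-7 \right)} - 10101 = \frac{1}{4 \cdot 49} - 10101 = \frac{1}{4} \cdot \frac{1}{49} - 10101 = \frac{1}{196} - 10101 = - \frac{1979795}{196}$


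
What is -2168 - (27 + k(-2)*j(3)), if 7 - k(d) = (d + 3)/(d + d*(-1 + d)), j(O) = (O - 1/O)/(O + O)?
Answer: -2198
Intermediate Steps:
j(O) = (O - 1/O)/(2*O) (j(O) = (O - 1/O)/((2*O)) = (O - 1/O)*(1/(2*O)) = (O - 1/O)/(2*O))
k(d) = 7 - (3 + d)/(d + d*(-1 + d)) (k(d) = 7 - (d + 3)/(d + d*(-1 + d)) = 7 - (3 + d)/(d + d*(-1 + d)))
-2168 - (27 + k(-2)*j(3)) = -2168 - (27 + (7 - 1/(-2) - 3/(-2)²)*((½)*(-1 + 3²)/3²)) = -2168 - (27 + (7 - 1*(-½) - 3*¼)*((½)*(⅑)*(-1 + 9))) = -2168 - (27 + (7 + ½ - ¾)*((½)*(⅑)*8)) = -2168 - (27 + (27/4)*(4/9)) = -2168 - (27 + 3) = -2168 - 1*30 = -2168 - 30 = -2198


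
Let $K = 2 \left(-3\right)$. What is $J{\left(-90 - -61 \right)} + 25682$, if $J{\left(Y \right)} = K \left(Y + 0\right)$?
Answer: $25856$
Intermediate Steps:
$K = -6$
$J{\left(Y \right)} = - 6 Y$ ($J{\left(Y \right)} = - 6 \left(Y + 0\right) = - 6 Y$)
$J{\left(-90 - -61 \right)} + 25682 = - 6 \left(-90 - -61\right) + 25682 = - 6 \left(-90 + 61\right) + 25682 = \left(-6\right) \left(-29\right) + 25682 = 174 + 25682 = 25856$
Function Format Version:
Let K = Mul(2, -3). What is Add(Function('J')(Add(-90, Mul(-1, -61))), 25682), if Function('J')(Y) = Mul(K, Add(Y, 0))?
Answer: 25856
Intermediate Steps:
K = -6
Function('J')(Y) = Mul(-6, Y) (Function('J')(Y) = Mul(-6, Add(Y, 0)) = Mul(-6, Y))
Add(Function('J')(Add(-90, Mul(-1, -61))), 25682) = Add(Mul(-6, Add(-90, Mul(-1, -61))), 25682) = Add(Mul(-6, Add(-90, 61)), 25682) = Add(Mul(-6, -29), 25682) = Add(174, 25682) = 25856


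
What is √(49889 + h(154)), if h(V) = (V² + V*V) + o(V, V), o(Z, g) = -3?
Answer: √97318 ≈ 311.96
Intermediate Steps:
h(V) = -3 + 2*V² (h(V) = (V² + V*V) - 3 = (V² + V²) - 3 = 2*V² - 3 = -3 + 2*V²)
√(49889 + h(154)) = √(49889 + (-3 + 2*154²)) = √(49889 + (-3 + 2*23716)) = √(49889 + (-3 + 47432)) = √(49889 + 47429) = √97318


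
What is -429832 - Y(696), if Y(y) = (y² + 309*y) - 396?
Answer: -1128916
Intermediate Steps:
Y(y) = -396 + y² + 309*y
-429832 - Y(696) = -429832 - (-396 + 696² + 309*696) = -429832 - (-396 + 484416 + 215064) = -429832 - 1*699084 = -429832 - 699084 = -1128916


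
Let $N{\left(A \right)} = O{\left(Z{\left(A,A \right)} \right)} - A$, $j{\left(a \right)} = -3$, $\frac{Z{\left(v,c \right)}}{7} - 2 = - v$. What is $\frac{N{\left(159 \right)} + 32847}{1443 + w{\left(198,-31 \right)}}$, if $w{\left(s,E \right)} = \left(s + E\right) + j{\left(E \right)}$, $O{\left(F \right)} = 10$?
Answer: $\frac{32698}{1607} \approx 20.347$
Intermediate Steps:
$Z{\left(v,c \right)} = 14 - 7 v$ ($Z{\left(v,c \right)} = 14 + 7 \left(- v\right) = 14 - 7 v$)
$w{\left(s,E \right)} = -3 + E + s$ ($w{\left(s,E \right)} = \left(s + E\right) - 3 = \left(E + s\right) - 3 = -3 + E + s$)
$N{\left(A \right)} = 10 - A$
$\frac{N{\left(159 \right)} + 32847}{1443 + w{\left(198,-31 \right)}} = \frac{\left(10 - 159\right) + 32847}{1443 - -164} = \frac{\left(10 - 159\right) + 32847}{1443 + 164} = \frac{-149 + 32847}{1607} = 32698 \cdot \frac{1}{1607} = \frac{32698}{1607}$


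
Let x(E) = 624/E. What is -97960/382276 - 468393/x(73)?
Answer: -1089258792267/19878352 ≈ -54796.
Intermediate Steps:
-97960/382276 - 468393/x(73) = -97960/382276 - 468393/(624/73) = -97960*1/382276 - 468393/(624*(1/73)) = -24490/95569 - 468393/624/73 = -24490/95569 - 468393*73/624 = -24490/95569 - 11397563/208 = -1089258792267/19878352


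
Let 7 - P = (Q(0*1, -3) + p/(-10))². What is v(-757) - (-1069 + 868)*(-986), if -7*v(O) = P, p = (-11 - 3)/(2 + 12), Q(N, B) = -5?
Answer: -19818357/100 ≈ -1.9818e+5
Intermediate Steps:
p = -1 (p = -14/14 = -14*1/14 = -1)
P = -1701/100 (P = 7 - (-5 - 1/(-10))² = 7 - (-5 - 1*(-⅒))² = 7 - (-5 + ⅒)² = 7 - (-49/10)² = 7 - 1*2401/100 = 7 - 2401/100 = -1701/100 ≈ -17.010)
v(O) = 243/100 (v(O) = -⅐*(-1701/100) = 243/100)
v(-757) - (-1069 + 868)*(-986) = 243/100 - (-1069 + 868)*(-986) = 243/100 - (-201)*(-986) = 243/100 - 1*198186 = 243/100 - 198186 = -19818357/100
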